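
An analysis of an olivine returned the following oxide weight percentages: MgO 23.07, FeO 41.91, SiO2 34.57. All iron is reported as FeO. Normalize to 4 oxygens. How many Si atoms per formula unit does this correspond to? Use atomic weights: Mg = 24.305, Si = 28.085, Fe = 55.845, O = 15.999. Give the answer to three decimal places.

23.07 wt% MgO ÷ 40.304 g/mol = 0.57240 mol, giving 0.57240 Mg and 0.57240 O.
41.91 wt% FeO ÷ 71.844 g/mol = 0.58335 mol, giving 0.58335 Fe and 0.58335 O.
34.57 wt% SiO2 ÷ 60.083 g/mol = 0.57537 mol, giving 0.57537 Si and 1.15074 O.
Oxygen sums to 2.30649; scaling by 4/2.30649 = 1.73424 puts the formula on 4 O.
Si: 0.57537 × 1.73424 = 0.998 atoms per formula unit.

0.998 Si apfu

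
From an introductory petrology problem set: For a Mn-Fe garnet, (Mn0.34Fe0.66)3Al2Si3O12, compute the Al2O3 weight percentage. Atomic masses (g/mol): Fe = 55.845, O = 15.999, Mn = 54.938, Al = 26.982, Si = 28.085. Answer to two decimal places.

Formula mass = 496.817 g/mol.
2 Al → 1.0000 mol Al2O3 per formula unit; M(Al2O3) = 101.961, so Al2O3 mass = 101.961 g.
101.961/496.817 × 100 = 20.52 wt%.

20.52 wt%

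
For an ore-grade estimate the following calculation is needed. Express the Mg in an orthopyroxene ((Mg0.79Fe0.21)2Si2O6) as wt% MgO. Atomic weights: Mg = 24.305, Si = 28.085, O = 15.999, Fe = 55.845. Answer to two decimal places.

29.75 wt%

Formula mass = 214.021 g/mol.
1.58 Mg → 1.5800 mol MgO per formula unit; M(MgO) = 40.304, so MgO mass = 63.680 g.
63.680/214.021 × 100 = 29.75 wt%.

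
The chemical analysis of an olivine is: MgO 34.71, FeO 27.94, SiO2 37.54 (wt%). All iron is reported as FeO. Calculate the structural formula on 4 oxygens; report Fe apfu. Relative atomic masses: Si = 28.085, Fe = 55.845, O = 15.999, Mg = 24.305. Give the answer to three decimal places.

0.622 Fe apfu

MgO: 34.71/40.304 = 0.86120 mol → 0.86120 mol Mg, 0.86120 mol O.
FeO: 27.94/71.844 = 0.38890 mol → 0.38890 mol Fe, 0.38890 mol O.
SiO2: 37.54/60.083 = 0.62480 mol → 0.62480 mol Si, 1.24960 mol O.
Total oxygen = 2.49970 mol. Normalization factor = 4/2.49970 = 1.60019.
Fe per 4 O = 0.38890 × 1.60019 = 0.622.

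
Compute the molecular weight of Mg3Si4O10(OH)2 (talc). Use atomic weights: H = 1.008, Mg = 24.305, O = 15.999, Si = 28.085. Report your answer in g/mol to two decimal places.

The formula mass is the sum 3×24.305 + 4×28.085 + 12×15.999 + 2×1.008.

379.26 g/mol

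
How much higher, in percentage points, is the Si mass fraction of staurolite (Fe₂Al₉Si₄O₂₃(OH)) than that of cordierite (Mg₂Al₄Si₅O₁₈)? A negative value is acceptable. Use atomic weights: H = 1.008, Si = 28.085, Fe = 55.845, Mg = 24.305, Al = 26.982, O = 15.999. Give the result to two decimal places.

Si in Fe₂Al₉Si₄O₂₃(OH): molar mass 851.852 g/mol; 4×28.085 = 112.340 g → 13.19 wt%.
Si in Mg₂Al₄Si₅O₁₈: molar mass 584.945 g/mol; 5×28.085 = 140.425 g → 24.01 wt%.
Difference = 13.19 − 24.01 = -10.82 percentage points.

-10.82 percentage points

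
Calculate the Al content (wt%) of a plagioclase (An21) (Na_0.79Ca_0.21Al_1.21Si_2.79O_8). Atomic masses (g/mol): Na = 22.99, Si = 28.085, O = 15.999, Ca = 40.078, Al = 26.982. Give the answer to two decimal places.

12.29 wt%

Molar mass of Na_0.79Ca_0.21Al_1.21Si_2.79O_8: 0.79×22.99 + 0.21×40.078 + 1.21×26.982 + 2.79×28.085 + 8×15.999 = 265.576 g/mol.
Mass of Al per formula unit: 1.21 × 26.982 = 32.648 g.
Weight fraction Al = 32.648 / 265.576 = 0.1229.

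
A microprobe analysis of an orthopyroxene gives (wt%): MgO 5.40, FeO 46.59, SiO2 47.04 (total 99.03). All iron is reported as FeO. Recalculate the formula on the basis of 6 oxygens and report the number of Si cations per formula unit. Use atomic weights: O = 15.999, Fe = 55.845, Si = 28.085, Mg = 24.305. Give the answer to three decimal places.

MgO (M=40.304): mol = 0.13398; Mg = 0.13398, O = 0.13398.
FeO (M=71.844): mol = 0.64849; Fe = 0.64849, O = 0.64849.
SiO2 (M=60.083): mol = 0.78292; Si = 0.78292, O = 1.56584.
ΣO = 2.34831; factor = 6/ΣO = 2.55503.
Si apfu = 0.78292 × 2.55503 = 2.000.

2.000 Si apfu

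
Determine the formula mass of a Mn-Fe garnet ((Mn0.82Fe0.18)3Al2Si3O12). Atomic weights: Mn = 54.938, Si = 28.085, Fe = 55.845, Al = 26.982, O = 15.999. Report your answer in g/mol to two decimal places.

Mn: 2.46 × 54.938 = 135.1475
Fe: 0.54 × 55.845 = 30.1563
Al: 2 × 26.982 = 53.9640
Si: 3 × 28.085 = 84.2550
O: 12 × 15.999 = 191.9880
Summing the contributions gives the formula mass.

495.51 g/mol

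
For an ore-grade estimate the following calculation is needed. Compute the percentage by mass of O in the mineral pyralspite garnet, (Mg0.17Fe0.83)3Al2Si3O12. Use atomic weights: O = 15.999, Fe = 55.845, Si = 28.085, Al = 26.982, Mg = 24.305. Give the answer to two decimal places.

Molar mass of (Mg0.17Fe0.83)3Al2Si3O12: 0.51·24.305 + 2.49·55.845 + 2·26.982 + 3·28.085 + 12·15.999 = 481.657 g/mol.
Mass of O per formula unit: 12 × 15.999 = 191.988 g.
Weight fraction O = 191.988 / 481.657 = 0.3986.

39.86 wt%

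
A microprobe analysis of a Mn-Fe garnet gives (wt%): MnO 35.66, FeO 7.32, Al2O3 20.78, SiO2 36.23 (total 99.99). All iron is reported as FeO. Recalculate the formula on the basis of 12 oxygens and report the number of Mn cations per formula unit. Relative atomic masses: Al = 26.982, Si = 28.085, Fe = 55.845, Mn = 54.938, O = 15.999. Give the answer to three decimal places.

MnO (M=70.937): mol = 0.50270; Mn = 0.50270, O = 0.50270.
FeO (M=71.844): mol = 0.10189; Fe = 0.10189, O = 0.10189.
Al2O3 (M=101.961): mol = 0.20380; Al = 0.40760, O = 0.61140.
SiO2 (M=60.083): mol = 0.60300; Si = 0.60300, O = 1.20600.
ΣO = 2.42199; factor = 12/ΣO = 4.95460.
Mn apfu = 0.50270 × 4.95460 = 2.491.

2.491 Mn apfu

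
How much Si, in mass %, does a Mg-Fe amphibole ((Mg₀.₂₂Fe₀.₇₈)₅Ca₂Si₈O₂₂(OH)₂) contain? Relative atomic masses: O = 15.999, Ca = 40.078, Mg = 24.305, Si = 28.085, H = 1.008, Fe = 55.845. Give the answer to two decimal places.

24.02 mass %

M((Mg₀.₂₂Fe₀.₇₈)₅Ca₂Si₈O₂₂(OH)₂) = 935.359 g/mol.
Si contributes 8 × 28.085 = 224.680 g per mole.
224.680/935.359 = 0.2402 → 24.02%.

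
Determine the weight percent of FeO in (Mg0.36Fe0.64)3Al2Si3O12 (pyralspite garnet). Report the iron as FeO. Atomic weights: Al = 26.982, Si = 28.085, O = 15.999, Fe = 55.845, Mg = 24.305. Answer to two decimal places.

29.75 wt%

Formula mass = 463.679 g/mol.
1.92 Fe → 1.9200 mol FeO per formula unit; M(FeO) = 71.844, so FeO mass = 137.940 g.
137.940/463.679 × 100 = 29.75 wt%.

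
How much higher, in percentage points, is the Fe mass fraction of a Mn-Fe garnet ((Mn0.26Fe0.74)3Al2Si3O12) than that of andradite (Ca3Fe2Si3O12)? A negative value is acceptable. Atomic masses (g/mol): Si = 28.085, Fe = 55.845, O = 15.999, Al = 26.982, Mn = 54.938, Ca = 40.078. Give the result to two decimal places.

Fe in (Mn0.26Fe0.74)3Al2Si3O12: molar mass 497.035 g/mol; 2.22×55.845 = 123.976 g → 24.94 wt%.
Fe in Ca3Fe2Si3O12: molar mass 508.167 g/mol; 2×55.845 = 111.690 g → 21.98 wt%.
Difference = 24.94 − 21.98 = 2.96 percentage points.

2.96 percentage points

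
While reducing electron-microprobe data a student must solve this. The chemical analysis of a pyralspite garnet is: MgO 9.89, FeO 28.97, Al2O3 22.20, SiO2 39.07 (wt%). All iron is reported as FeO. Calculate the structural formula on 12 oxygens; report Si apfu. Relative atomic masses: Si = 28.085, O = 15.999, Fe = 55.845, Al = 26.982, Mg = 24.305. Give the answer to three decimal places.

9.89 wt% MgO ÷ 40.304 g/mol = 0.24539 mol, giving 0.24539 Mg and 0.24539 O.
28.97 wt% FeO ÷ 71.844 g/mol = 0.40323 mol, giving 0.40323 Fe and 0.40323 O.
22.20 wt% Al2O3 ÷ 101.961 g/mol = 0.21773 mol, giving 0.43546 Al and 0.65319 O.
39.07 wt% SiO2 ÷ 60.083 g/mol = 0.65027 mol, giving 0.65027 Si and 1.30054 O.
Oxygen sums to 2.60235; scaling by 12/2.60235 = 4.61122 puts the formula on 12 O.
Si: 0.65027 × 4.61122 = 2.999 atoms per formula unit.

2.999 Si apfu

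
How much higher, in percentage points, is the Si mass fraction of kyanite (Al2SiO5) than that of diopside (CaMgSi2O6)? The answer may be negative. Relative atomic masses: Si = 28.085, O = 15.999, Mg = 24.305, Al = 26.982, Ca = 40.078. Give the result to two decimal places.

M(Al2SiO5) = 162.044 g/mol, so wt% Si = 28.085/162.044 × 100 = 17.33%.
M(CaMgSi2O6) = 216.547 g/mol, so wt% Si = 56.170/216.547 × 100 = 25.94%.
17.33 − 25.94 = -8.61 pp.

-8.61 percentage points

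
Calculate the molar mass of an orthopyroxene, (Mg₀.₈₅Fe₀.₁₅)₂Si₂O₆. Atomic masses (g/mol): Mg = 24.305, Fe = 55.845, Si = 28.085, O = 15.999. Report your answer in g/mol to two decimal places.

Mg: 1.70 × 24.305 = 41.3185
Fe: 0.30 × 55.845 = 16.7535
Si: 2 × 28.085 = 56.1700
O: 6 × 15.999 = 95.9940
Summing the contributions gives the formula mass.

210.24 g/mol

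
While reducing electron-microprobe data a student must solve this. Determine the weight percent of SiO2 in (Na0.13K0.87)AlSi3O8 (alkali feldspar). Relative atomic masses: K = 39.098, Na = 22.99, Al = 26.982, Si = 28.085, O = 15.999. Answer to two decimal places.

M((Na0.13K0.87)AlSi3O8) = 276.233 g/mol; M(SiO2) = 60.083 g/mol.
Moles SiO2 per formula unit = 3 Si ÷ 1 = 3.0000.
SiO2 fraction = (3.0000 × 60.083) / 276.233 = 180.249/276.233 = 0.6525.

65.25 wt%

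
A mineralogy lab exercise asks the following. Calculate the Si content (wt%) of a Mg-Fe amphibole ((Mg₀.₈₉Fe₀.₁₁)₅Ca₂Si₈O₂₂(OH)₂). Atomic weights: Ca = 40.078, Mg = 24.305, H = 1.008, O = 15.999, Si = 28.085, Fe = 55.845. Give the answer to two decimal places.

M((Mg₀.₈₉Fe₀.₁₁)₅Ca₂Si₈O₂₂(OH)₂) = 829.700 g/mol.
Si contributes 8 × 28.085 = 224.680 g per mole.
224.680/829.700 = 0.2708 → 27.08%.

27.08 wt%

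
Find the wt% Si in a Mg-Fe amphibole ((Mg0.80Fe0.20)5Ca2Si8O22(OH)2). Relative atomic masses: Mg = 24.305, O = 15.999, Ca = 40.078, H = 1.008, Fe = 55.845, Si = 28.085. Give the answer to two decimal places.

M((Mg0.80Fe0.20)5Ca2Si8O22(OH)2) = 843.893 g/mol.
Si contributes 8 × 28.085 = 224.680 g per mole.
224.680/843.893 = 0.2662 → 26.62%.

26.62 mass %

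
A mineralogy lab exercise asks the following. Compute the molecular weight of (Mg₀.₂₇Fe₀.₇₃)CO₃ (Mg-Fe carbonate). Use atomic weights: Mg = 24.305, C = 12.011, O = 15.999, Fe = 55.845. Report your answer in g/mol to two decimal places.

The formula mass is the sum 0.27*24.305 + 0.73*55.845 + 1*12.011 + 3*15.999.

107.34 g/mol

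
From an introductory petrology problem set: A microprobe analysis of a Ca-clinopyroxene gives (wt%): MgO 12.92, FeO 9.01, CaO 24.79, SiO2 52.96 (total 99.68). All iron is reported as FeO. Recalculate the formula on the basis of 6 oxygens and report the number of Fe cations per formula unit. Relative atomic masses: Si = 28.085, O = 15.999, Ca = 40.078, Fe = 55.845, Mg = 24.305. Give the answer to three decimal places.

0.284 Fe apfu

MgO: 12.92/40.304 = 0.32056 mol → 0.32056 mol Mg, 0.32056 mol O.
FeO: 9.01/71.844 = 0.12541 mol → 0.12541 mol Fe, 0.12541 mol O.
CaO: 24.79/56.077 = 0.44207 mol → 0.44207 mol Ca, 0.44207 mol O.
SiO2: 52.96/60.083 = 0.88145 mol → 0.88145 mol Si, 1.76290 mol O.
Total oxygen = 2.65094 mol. Normalization factor = 6/2.65094 = 2.26335.
Fe per 6 O = 0.12541 × 2.26335 = 0.284.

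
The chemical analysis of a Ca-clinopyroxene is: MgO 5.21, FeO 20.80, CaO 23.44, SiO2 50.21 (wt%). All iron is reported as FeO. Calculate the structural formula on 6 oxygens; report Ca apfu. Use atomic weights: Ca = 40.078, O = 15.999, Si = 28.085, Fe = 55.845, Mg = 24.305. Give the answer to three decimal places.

5.21 wt% MgO ÷ 40.304 g/mol = 0.12927 mol, giving 0.12927 Mg and 0.12927 O.
20.80 wt% FeO ÷ 71.844 g/mol = 0.28952 mol, giving 0.28952 Fe and 0.28952 O.
23.44 wt% CaO ÷ 56.077 g/mol = 0.41800 mol, giving 0.41800 Ca and 0.41800 O.
50.21 wt% SiO2 ÷ 60.083 g/mol = 0.83568 mol, giving 0.83568 Si and 1.67136 O.
Oxygen sums to 2.50815; scaling by 6/2.50815 = 2.39220 puts the formula on 6 O.
Ca: 0.41800 × 2.39220 = 1.000 atoms per formula unit.

1.000 Ca apfu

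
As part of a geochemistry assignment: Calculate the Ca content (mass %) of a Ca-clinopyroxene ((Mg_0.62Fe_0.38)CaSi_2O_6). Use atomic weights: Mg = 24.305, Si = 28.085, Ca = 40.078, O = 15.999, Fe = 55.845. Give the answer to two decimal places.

17.54 mass %

Formula mass = 0.62*24.305 + 0.38*55.845 + 1*40.078 + 2*28.085 + 6*15.999 = 228.532 g/mol, of which 40.078 g is Ca.
So Ca makes up 40.078/228.532 = 0.1754 of the mass, i.e. 17.54%.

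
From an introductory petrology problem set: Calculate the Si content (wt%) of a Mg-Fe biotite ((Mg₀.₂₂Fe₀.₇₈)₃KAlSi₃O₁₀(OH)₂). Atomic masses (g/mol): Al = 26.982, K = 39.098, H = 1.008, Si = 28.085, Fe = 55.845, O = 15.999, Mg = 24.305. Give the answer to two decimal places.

Molar mass of (Mg₀.₂₂Fe₀.₇₈)₃KAlSi₃O₁₀(OH)₂: 0.66·24.305 + 2.34·55.845 + 1·39.098 + 1·26.982 + 3·28.085 + 12·15.999 + 2·1.008 = 491.058 g/mol.
Mass of Si per formula unit: 3 × 28.085 = 84.255 g.
Weight fraction Si = 84.255 / 491.058 = 0.1716.

17.16 wt%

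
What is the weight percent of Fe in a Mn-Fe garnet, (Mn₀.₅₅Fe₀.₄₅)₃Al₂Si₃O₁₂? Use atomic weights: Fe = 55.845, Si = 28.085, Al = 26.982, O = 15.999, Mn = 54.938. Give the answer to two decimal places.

Molar mass of (Mn₀.₅₅Fe₀.₄₅)₃Al₂Si₃O₁₂: 1.65*54.938 + 1.35*55.845 + 2*26.982 + 3*28.085 + 12*15.999 = 496.245 g/mol.
Mass of Fe per formula unit: 1.35 × 55.845 = 75.391 g.
Weight fraction Fe = 75.391 / 496.245 = 0.1519.

15.19 mass %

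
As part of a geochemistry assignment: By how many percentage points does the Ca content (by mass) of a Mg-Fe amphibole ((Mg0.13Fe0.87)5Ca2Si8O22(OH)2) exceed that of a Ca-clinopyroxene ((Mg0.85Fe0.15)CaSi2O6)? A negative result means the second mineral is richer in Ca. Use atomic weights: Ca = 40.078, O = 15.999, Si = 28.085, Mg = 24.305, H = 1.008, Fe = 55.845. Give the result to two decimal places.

M((Mg0.13Fe0.87)5Ca2Si8O22(OH)2) = 949.552 g/mol, so wt% Ca = 80.156/949.552 × 100 = 8.44%.
M((Mg0.85Fe0.15)CaSi2O6) = 221.278 g/mol, so wt% Ca = 40.078/221.278 × 100 = 18.11%.
8.44 − 18.11 = -9.67 pp.

-9.67 percentage points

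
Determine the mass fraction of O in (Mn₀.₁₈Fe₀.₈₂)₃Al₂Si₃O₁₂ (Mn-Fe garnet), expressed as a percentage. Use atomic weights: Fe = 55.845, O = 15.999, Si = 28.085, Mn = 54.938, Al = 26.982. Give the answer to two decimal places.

38.61 mass %

Molar mass of (Mn₀.₁₈Fe₀.₈₂)₃Al₂Si₃O₁₂: 0.54*54.938 + 2.46*55.845 + 2*26.982 + 3*28.085 + 12*15.999 = 497.252 g/mol.
Mass of O per formula unit: 12 × 15.999 = 191.988 g.
Weight fraction O = 191.988 / 497.252 = 0.3861.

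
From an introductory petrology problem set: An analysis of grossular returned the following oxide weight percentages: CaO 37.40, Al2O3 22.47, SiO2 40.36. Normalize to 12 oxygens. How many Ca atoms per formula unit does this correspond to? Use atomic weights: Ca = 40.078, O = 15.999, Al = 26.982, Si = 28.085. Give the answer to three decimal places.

CaO (M=56.077): mol = 0.66694; Ca = 0.66694, O = 0.66694.
Al2O3 (M=101.961): mol = 0.22038; Al = 0.44076, O = 0.66114.
SiO2 (M=60.083): mol = 0.67174; Si = 0.67174, O = 1.34348.
ΣO = 2.67156; factor = 12/ΣO = 4.49176.
Ca apfu = 0.66694 × 4.49176 = 2.996.

2.996 Ca apfu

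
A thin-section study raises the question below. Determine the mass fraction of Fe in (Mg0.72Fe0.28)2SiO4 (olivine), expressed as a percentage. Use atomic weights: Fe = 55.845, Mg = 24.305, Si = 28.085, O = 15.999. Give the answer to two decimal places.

M((Mg0.72Fe0.28)2SiO4) = 158.353 g/mol.
Fe contributes 0.56 × 55.845 = 31.273 g per mole.
31.273/158.353 = 0.1975 → 19.75%.

19.75 wt%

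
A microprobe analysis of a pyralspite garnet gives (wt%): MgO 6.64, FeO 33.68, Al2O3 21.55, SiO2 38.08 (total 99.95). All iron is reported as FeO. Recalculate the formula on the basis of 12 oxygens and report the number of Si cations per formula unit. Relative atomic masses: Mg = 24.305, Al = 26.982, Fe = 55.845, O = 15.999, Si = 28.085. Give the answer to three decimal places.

3.000 Si apfu

MgO (M=40.304): mol = 0.16475; Mg = 0.16475, O = 0.16475.
FeO (M=71.844): mol = 0.46879; Fe = 0.46879, O = 0.46879.
Al2O3 (M=101.961): mol = 0.21136; Al = 0.42272, O = 0.63408.
SiO2 (M=60.083): mol = 0.63379; Si = 0.63379, O = 1.26758.
ΣO = 2.53520; factor = 12/ΣO = 4.73335.
Si apfu = 0.63379 × 4.73335 = 3.000.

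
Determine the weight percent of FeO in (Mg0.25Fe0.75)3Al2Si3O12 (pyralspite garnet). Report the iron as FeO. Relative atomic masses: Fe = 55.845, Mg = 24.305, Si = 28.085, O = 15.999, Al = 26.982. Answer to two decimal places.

34.10 wt%

M((Mg0.25Fe0.75)3Al2Si3O12) = 474.087 g/mol; M(FeO) = 71.844 g/mol.
Moles FeO per formula unit = 2.25 Fe ÷ 1 = 2.2500.
FeO fraction = (2.2500 × 71.844) / 474.087 = 161.649/474.087 = 0.3410.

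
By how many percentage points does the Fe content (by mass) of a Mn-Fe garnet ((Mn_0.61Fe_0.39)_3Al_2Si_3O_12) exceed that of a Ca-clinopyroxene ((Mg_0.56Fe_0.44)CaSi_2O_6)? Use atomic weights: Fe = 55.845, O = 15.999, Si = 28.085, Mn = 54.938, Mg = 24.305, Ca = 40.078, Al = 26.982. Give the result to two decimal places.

Fe in (Mn_0.61Fe_0.39)_3Al_2Si_3O_12: molar mass 496.082 g/mol; 1.17×55.845 = 65.339 g → 13.17 wt%.
Fe in (Mg_0.56Fe_0.44)CaSi_2O_6: molar mass 230.425 g/mol; 0.44×55.845 = 24.572 g → 10.66 wt%.
Difference = 13.17 − 10.66 = 2.51 percentage points.

2.51 percentage points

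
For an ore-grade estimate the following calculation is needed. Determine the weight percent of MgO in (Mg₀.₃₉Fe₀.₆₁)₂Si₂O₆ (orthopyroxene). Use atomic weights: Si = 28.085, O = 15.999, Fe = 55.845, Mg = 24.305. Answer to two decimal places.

M((Mg₀.₃₉Fe₀.₆₁)₂Si₂O₆) = 239.253 g/mol; M(MgO) = 40.304 g/mol.
Moles MgO per formula unit = 0.78 Mg ÷ 1 = 0.7800.
MgO fraction = (0.7800 × 40.304) / 239.253 = 31.437/239.253 = 0.1314.

13.14 wt%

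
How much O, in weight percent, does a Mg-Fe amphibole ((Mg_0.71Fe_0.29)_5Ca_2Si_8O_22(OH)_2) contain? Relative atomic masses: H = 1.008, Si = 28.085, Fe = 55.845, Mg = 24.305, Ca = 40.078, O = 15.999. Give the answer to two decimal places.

44.75 weight percent

Formula mass = 3.55×24.305 + 1.45×55.845 + 2×40.078 + 8×28.085 + 24×15.999 + 2×1.008 = 858.086 g/mol, of which 383.976 g is O.
So O makes up 383.976/858.086 = 0.4475 of the mass, i.e. 44.75%.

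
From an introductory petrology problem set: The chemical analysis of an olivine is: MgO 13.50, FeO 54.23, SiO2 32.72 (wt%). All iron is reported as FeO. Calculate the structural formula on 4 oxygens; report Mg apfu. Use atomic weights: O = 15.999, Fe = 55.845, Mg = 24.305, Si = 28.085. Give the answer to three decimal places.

0.615 Mg apfu

MgO: 13.50/40.304 = 0.33495 mol → 0.33495 mol Mg, 0.33495 mol O.
FeO: 54.23/71.844 = 0.75483 mol → 0.75483 mol Fe, 0.75483 mol O.
SiO2: 32.72/60.083 = 0.54458 mol → 0.54458 mol Si, 1.08916 mol O.
Total oxygen = 2.17894 mol. Normalization factor = 4/2.17894 = 1.83576.
Mg per 4 O = 0.33495 × 1.83576 = 0.615.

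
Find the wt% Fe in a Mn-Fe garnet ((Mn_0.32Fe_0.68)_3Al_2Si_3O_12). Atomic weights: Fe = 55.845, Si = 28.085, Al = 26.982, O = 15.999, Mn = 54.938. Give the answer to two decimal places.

22.93 weight percent

Molar mass of (Mn_0.32Fe_0.68)_3Al_2Si_3O_12: 0.96×54.938 + 2.04×55.845 + 2×26.982 + 3×28.085 + 12×15.999 = 496.871 g/mol.
Mass of Fe per formula unit: 2.04 × 55.845 = 113.924 g.
Weight fraction Fe = 113.924 / 496.871 = 0.2293.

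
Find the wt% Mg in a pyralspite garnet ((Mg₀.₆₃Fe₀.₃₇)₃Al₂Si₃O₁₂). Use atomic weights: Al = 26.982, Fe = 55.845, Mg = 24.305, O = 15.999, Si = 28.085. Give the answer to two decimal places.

M((Mg₀.₆₃Fe₀.₃₇)₃Al₂Si₃O₁₂) = 438.131 g/mol.
Mg contributes 1.89 × 24.305 = 45.936 g per mole.
45.936/438.131 = 0.1048 → 10.48%.

10.48 mass %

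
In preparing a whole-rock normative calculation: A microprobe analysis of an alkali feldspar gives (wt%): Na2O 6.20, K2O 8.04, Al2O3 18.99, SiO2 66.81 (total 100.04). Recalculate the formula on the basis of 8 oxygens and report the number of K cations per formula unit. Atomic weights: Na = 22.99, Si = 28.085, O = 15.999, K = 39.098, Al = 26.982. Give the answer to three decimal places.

Na2O (M=61.979): mol = 0.10003; Na = 0.20006, O = 0.10003.
K2O (M=94.195): mol = 0.08535; K = 0.17070, O = 0.08535.
Al2O3 (M=101.961): mol = 0.18625; Al = 0.37250, O = 0.55875.
SiO2 (M=60.083): mol = 1.11196; Si = 1.11196, O = 2.22392.
ΣO = 2.96805; factor = 8/ΣO = 2.69537.
K apfu = 0.17070 × 2.69537 = 0.460.

0.460 K apfu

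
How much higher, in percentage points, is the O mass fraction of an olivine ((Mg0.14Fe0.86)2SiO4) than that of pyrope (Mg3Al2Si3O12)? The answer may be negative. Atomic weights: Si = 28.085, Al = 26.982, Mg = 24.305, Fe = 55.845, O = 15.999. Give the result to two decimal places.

-14.80 percentage points

O in (Mg0.14Fe0.86)2SiO4: molar mass 194.940 g/mol; 4×15.999 = 63.996 g → 32.83 wt%.
O in Mg3Al2Si3O12: molar mass 403.122 g/mol; 12×15.999 = 191.988 g → 47.63 wt%.
Difference = 32.83 − 47.63 = -14.80 percentage points.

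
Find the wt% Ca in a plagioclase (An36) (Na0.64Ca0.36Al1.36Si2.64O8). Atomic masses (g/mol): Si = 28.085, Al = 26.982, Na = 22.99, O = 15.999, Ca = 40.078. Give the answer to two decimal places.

Molar mass of Na0.64Ca0.36Al1.36Si2.64O8: 0.64·22.99 + 0.36·40.078 + 1.36·26.982 + 2.64·28.085 + 8·15.999 = 267.974 g/mol.
Mass of Ca per formula unit: 0.36 × 40.078 = 14.428 g.
Weight fraction Ca = 14.428 / 267.974 = 0.0538.

5.38 mass %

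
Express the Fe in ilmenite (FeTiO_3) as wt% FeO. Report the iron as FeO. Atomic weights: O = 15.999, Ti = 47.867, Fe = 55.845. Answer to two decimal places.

Molar mass of FeTiO_3 = 1·55.845 + 1·47.867 + 3·15.999 = 151.709 g/mol.
Each formula unit contains 1 Fe, equivalent to 1/1 = 1.0000 mol FeO.
M(FeO) = 1×55.845 + 1×15.999 = 71.844 g/mol.
Mass of FeO per formula unit = 1.0000 × 71.844 = 71.844 g.
FeO wt% = 71.844 / 151.709 × 100 = 47.36%.

47.36 wt%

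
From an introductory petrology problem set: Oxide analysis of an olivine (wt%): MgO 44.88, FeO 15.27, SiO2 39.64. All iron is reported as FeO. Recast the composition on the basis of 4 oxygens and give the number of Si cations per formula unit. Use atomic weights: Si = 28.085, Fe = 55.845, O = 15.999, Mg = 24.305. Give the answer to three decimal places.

0.998 Si apfu

MgO (M=40.304): mol = 1.11354; Mg = 1.11354, O = 1.11354.
FeO (M=71.844): mol = 0.21254; Fe = 0.21254, O = 0.21254.
SiO2 (M=60.083): mol = 0.65975; Si = 0.65975, O = 1.31950.
ΣO = 2.64558; factor = 4/ΣO = 1.51196.
Si apfu = 0.65975 × 1.51196 = 0.998.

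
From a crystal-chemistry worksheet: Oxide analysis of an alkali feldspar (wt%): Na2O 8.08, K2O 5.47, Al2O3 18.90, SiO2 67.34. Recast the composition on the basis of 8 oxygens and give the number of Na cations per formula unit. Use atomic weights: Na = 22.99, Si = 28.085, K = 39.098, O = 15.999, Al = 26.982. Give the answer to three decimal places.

Na2O: 8.08/61.979 = 0.13037 mol → 0.26074 mol Na, 0.13037 mol O.
K2O: 5.47/94.195 = 0.05807 mol → 0.11614 mol K, 0.05807 mol O.
Al2O3: 18.90/101.961 = 0.18536 mol → 0.37072 mol Al, 0.55608 mol O.
SiO2: 67.34/60.083 = 1.12078 mol → 1.12078 mol Si, 2.24156 mol O.
Total oxygen = 2.98608 mol. Normalization factor = 8/2.98608 = 2.67910.
Na per 8 O = 0.26074 × 2.67910 = 0.699.

0.699 Na apfu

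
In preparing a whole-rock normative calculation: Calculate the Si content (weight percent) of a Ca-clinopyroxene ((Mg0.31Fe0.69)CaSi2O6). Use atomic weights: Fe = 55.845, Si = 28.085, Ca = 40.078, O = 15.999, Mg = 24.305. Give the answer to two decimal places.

23.57 weight percent

Molar mass of (Mg0.31Fe0.69)CaSi2O6: 0.31×24.305 + 0.69×55.845 + 1×40.078 + 2×28.085 + 6×15.999 = 238.310 g/mol.
Mass of Si per formula unit: 2 × 28.085 = 56.170 g.
Weight fraction Si = 56.170 / 238.310 = 0.2357.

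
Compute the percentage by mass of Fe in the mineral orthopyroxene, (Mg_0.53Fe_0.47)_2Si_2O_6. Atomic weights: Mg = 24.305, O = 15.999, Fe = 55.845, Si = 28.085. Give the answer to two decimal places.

Molar mass of (Mg_0.53Fe_0.47)_2Si_2O_6: 1.06×24.305 + 0.94×55.845 + 2×28.085 + 6×15.999 = 230.422 g/mol.
Mass of Fe per formula unit: 0.94 × 55.845 = 52.494 g.
Weight fraction Fe = 52.494 / 230.422 = 0.2278.

22.78 mass %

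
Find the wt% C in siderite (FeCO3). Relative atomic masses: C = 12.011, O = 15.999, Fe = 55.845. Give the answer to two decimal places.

Molar mass of FeCO3: 1·55.845 + 1·12.011 + 3·15.999 = 115.853 g/mol.
Mass of C per formula unit: 1 × 12.011 = 12.011 g.
Weight fraction C = 12.011 / 115.853 = 0.1037.

10.37 wt%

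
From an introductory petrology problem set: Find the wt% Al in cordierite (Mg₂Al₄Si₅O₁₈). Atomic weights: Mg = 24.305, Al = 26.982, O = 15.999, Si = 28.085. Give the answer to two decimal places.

18.45 weight percent

Molar mass of Mg₂Al₄Si₅O₁₈: 2×24.305 + 4×26.982 + 5×28.085 + 18×15.999 = 584.945 g/mol.
Mass of Al per formula unit: 4 × 26.982 = 107.928 g.
Weight fraction Al = 107.928 / 584.945 = 0.1845.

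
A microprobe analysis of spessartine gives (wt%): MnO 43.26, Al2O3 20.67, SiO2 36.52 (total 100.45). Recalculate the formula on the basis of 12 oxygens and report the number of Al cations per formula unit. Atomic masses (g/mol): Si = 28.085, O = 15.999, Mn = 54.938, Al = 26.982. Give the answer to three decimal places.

1.999 Al apfu

MnO (M=70.937): mol = 0.60984; Mn = 0.60984, O = 0.60984.
Al2O3 (M=101.961): mol = 0.20272; Al = 0.40544, O = 0.60816.
SiO2 (M=60.083): mol = 0.60783; Si = 0.60783, O = 1.21566.
ΣO = 2.43366; factor = 12/ΣO = 4.93084.
Al apfu = 0.40544 × 4.93084 = 1.999.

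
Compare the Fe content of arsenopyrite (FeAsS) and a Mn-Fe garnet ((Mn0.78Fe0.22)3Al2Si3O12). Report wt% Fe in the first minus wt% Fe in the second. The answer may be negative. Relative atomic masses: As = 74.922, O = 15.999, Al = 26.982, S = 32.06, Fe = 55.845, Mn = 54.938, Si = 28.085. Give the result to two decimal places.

26.86 percentage points

Fe in FeAsS: molar mass 162.827 g/mol; 1×55.845 = 55.845 g → 34.30 wt%.
Fe in (Mn0.78Fe0.22)3Al2Si3O12: molar mass 495.620 g/mol; 0.66×55.845 = 36.858 g → 7.44 wt%.
Difference = 34.30 − 7.44 = 26.86 percentage points.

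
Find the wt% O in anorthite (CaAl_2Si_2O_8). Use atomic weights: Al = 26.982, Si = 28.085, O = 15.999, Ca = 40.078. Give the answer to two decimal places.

46.01 weight percent

M(CaAl_2Si_2O_8) = 278.204 g/mol.
O contributes 8 × 15.999 = 127.992 g per mole.
127.992/278.204 = 0.4601 → 46.01%.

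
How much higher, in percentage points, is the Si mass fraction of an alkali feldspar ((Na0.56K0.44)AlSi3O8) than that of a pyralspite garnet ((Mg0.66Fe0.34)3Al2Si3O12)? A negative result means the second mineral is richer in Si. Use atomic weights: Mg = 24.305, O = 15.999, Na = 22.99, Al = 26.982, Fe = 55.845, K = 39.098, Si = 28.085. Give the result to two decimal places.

M((Na0.56K0.44)AlSi3O8) = 269.307 g/mol, so wt% Si = 84.255/269.307 × 100 = 31.29%.
M((Mg0.66Fe0.34)3Al2Si3O12) = 435.293 g/mol, so wt% Si = 84.255/435.293 × 100 = 19.36%.
31.29 − 19.36 = 11.93 pp.

11.93 percentage points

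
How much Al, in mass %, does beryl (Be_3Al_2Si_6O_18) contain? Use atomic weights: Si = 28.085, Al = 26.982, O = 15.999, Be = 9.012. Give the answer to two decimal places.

M(Be_3Al_2Si_6O_18) = 537.492 g/mol.
Al contributes 2 × 26.982 = 53.964 g per mole.
53.964/537.492 = 0.1004 → 10.04%.

10.04 mass %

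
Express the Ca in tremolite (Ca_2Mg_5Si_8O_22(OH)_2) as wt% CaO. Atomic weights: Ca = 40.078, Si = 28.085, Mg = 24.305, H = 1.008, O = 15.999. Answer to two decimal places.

13.81 wt%

Formula mass = 812.353 g/mol.
2 Ca → 2.0000 mol CaO per formula unit; M(CaO) = 56.077, so CaO mass = 112.154 g.
112.154/812.353 × 100 = 13.81 wt%.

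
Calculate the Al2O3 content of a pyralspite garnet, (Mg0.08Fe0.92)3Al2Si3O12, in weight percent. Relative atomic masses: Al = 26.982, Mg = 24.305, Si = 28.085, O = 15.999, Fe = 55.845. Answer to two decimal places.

20.80 wt%

Molar mass of (Mg0.08Fe0.92)3Al2Si3O12 = 0.24*24.305 + 2.76*55.845 + 2*26.982 + 3*28.085 + 12*15.999 = 490.172 g/mol.
Each formula unit contains 2 Al, equivalent to 2/2 = 1.0000 mol Al2O3.
M(Al2O3) = 2×26.982 + 3×15.999 = 101.961 g/mol.
Mass of Al2O3 per formula unit = 1.0000 × 101.961 = 101.961 g.
Al2O3 wt% = 101.961 / 490.172 × 100 = 20.80%.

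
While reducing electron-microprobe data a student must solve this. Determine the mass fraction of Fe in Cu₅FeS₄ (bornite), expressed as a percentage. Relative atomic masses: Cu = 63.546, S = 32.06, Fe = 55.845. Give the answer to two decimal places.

Molar mass of Cu₅FeS₄: 5*63.546 + 1*55.845 + 4*32.06 = 501.815 g/mol.
Mass of Fe per formula unit: 1 × 55.845 = 55.845 g.
Weight fraction Fe = 55.845 / 501.815 = 0.1113.

11.13 mass %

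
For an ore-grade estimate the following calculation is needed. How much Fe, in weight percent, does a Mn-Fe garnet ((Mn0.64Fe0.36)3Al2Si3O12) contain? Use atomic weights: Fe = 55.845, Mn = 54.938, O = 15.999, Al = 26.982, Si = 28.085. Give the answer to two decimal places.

12.16 weight percent

M((Mn0.64Fe0.36)3Al2Si3O12) = 496.001 g/mol.
Fe contributes 1.08 × 55.845 = 60.313 g per mole.
60.313/496.001 = 0.1216 → 12.16%.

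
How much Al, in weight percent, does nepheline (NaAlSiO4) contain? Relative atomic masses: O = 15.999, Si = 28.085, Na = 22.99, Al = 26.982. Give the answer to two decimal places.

18.99 weight percent

Molar mass of NaAlSiO4: 1*22.99 + 1*26.982 + 1*28.085 + 4*15.999 = 142.053 g/mol.
Mass of Al per formula unit: 1 × 26.982 = 26.982 g.
Weight fraction Al = 26.982 / 142.053 = 0.1899.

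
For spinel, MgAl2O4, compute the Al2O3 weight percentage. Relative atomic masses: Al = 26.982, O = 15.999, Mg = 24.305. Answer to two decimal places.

Formula mass = 142.265 g/mol.
2 Al → 1.0000 mol Al2O3 per formula unit; M(Al2O3) = 101.961, so Al2O3 mass = 101.961 g.
101.961/142.265 × 100 = 71.67 wt%.

71.67 wt%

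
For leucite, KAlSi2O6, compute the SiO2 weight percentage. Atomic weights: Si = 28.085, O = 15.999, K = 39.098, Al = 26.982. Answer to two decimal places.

55.06 wt%

Molar mass of KAlSi2O6 = 1*39.098 + 1*26.982 + 2*28.085 + 6*15.999 = 218.244 g/mol.
Each formula unit contains 2 Si, equivalent to 2/1 = 2.0000 mol SiO2.
M(SiO2) = 1×28.085 + 2×15.999 = 60.083 g/mol.
Mass of SiO2 per formula unit = 2.0000 × 60.083 = 120.166 g.
SiO2 wt% = 120.166 / 218.244 × 100 = 55.06%.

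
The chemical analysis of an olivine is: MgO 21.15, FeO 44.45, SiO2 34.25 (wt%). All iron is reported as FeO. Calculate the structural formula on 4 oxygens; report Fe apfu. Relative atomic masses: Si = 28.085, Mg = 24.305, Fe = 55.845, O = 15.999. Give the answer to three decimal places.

MgO (M=40.304): mol = 0.52476; Mg = 0.52476, O = 0.52476.
FeO (M=71.844): mol = 0.61870; Fe = 0.61870, O = 0.61870.
SiO2 (M=60.083): mol = 0.57004; Si = 0.57004, O = 1.14008.
ΣO = 2.28354; factor = 4/ΣO = 1.75167.
Fe apfu = 0.61870 × 1.75167 = 1.084.

1.084 Fe apfu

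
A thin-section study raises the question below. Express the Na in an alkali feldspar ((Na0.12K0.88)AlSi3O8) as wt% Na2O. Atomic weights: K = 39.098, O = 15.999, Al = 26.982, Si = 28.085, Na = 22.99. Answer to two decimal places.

1.35 wt%

Molar mass of (Na0.12K0.88)AlSi3O8 = 0.12·22.99 + 0.88·39.098 + 1·26.982 + 3·28.085 + 8·15.999 = 276.394 g/mol.
Each formula unit contains 0.12 Na, equivalent to 0.12/2 = 0.0600 mol Na2O.
M(Na2O) = 2×22.99 + 1×15.999 = 61.979 g/mol.
Mass of Na2O per formula unit = 0.0600 × 61.979 = 3.719 g.
Na2O wt% = 3.719 / 276.394 × 100 = 1.35%.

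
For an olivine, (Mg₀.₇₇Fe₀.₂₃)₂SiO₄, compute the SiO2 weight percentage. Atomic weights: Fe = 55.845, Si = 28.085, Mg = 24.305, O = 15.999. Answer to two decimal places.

38.71 wt%

M((Mg₀.₇₇Fe₀.₂₃)₂SiO₄) = 155.199 g/mol; M(SiO2) = 60.083 g/mol.
Moles SiO2 per formula unit = 1 Si ÷ 1 = 1.0000.
SiO2 fraction = (1.0000 × 60.083) / 155.199 = 60.083/155.199 = 0.3871.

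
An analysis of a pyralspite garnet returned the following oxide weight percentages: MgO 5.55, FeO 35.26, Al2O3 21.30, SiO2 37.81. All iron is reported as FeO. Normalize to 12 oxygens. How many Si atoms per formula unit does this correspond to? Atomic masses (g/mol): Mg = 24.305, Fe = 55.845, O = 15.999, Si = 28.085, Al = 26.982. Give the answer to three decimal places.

3.004 Si apfu

MgO: 5.55/40.304 = 0.13770 mol → 0.13770 mol Mg, 0.13770 mol O.
FeO: 35.26/71.844 = 0.49079 mol → 0.49079 mol Fe, 0.49079 mol O.
Al2O3: 21.30/101.961 = 0.20890 mol → 0.41780 mol Al, 0.62670 mol O.
SiO2: 37.81/60.083 = 0.62930 mol → 0.62930 mol Si, 1.25860 mol O.
Total oxygen = 2.51379 mol. Normalization factor = 12/2.51379 = 4.77367.
Si per 12 O = 0.62930 × 4.77367 = 3.004.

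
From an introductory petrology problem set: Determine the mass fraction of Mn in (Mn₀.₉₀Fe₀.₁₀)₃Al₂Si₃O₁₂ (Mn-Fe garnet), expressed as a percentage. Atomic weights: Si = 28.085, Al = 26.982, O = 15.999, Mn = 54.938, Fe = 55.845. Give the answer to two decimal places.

Molar mass of (Mn₀.₉₀Fe₀.₁₀)₃Al₂Si₃O₁₂: 2.70·54.938 + 0.30·55.845 + 2·26.982 + 3·28.085 + 12·15.999 = 495.293 g/mol.
Mass of Mn per formula unit: 2.70 × 54.938 = 148.333 g.
Weight fraction Mn = 148.333 / 495.293 = 0.2995.

29.95 weight percent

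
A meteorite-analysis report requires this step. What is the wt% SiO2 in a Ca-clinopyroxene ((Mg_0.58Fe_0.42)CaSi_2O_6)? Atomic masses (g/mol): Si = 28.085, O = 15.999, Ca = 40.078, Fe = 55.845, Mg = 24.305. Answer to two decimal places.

Formula mass = 229.794 g/mol.
2 Si → 2.0000 mol SiO2 per formula unit; M(SiO2) = 60.083, so SiO2 mass = 120.166 g.
120.166/229.794 × 100 = 52.29 wt%.

52.29 wt%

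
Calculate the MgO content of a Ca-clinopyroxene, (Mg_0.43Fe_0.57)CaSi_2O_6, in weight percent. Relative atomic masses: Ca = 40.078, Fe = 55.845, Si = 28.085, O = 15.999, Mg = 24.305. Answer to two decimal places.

7.39 wt%

Formula mass = 234.525 g/mol.
0.43 Mg → 0.4300 mol MgO per formula unit; M(MgO) = 40.304, so MgO mass = 17.331 g.
17.331/234.525 × 100 = 7.39 wt%.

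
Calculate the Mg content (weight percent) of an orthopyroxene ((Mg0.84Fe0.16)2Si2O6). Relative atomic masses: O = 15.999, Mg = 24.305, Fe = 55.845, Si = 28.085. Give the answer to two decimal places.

19.36 weight percent

Molar mass of (Mg0.84Fe0.16)2Si2O6: 1.68·24.305 + 0.32·55.845 + 2·28.085 + 6·15.999 = 210.867 g/mol.
Mass of Mg per formula unit: 1.68 × 24.305 = 40.832 g.
Weight fraction Mg = 40.832 / 210.867 = 0.1936.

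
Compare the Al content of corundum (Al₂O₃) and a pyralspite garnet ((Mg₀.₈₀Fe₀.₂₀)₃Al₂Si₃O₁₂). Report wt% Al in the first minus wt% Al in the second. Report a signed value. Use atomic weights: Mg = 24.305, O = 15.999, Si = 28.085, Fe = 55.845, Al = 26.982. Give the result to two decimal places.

40.14 percentage points

First mineral: 53.964 g Al in 101.961 g formula = 52.93 wt% Al.
Second mineral: 53.964 g Al in 422.046 g formula = 12.79 wt% Al.
52.93% − 12.79% gives a difference of 40.14 percentage points.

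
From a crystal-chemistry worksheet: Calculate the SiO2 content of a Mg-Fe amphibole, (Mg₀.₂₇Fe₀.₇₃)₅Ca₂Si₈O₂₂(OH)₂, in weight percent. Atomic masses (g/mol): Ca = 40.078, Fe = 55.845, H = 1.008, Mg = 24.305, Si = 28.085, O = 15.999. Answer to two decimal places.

Formula mass = 927.474 g/mol.
8 Si → 8.0000 mol SiO2 per formula unit; M(SiO2) = 60.083, so SiO2 mass = 480.664 g.
480.664/927.474 × 100 = 51.83 wt%.

51.83 wt%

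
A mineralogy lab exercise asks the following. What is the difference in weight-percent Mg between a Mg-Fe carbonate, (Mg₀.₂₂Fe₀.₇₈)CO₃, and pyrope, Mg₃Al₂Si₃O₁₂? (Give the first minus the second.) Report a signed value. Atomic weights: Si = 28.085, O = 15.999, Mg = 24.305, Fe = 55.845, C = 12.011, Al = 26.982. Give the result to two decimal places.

-13.18 percentage points

M((Mg₀.₂₂Fe₀.₇₈)CO₃) = 108.914 g/mol, so wt% Mg = 5.347/108.914 × 100 = 4.91%.
M(Mg₃Al₂Si₃O₁₂) = 403.122 g/mol, so wt% Mg = 72.915/403.122 × 100 = 18.09%.
4.91 − 18.09 = -13.18 pp.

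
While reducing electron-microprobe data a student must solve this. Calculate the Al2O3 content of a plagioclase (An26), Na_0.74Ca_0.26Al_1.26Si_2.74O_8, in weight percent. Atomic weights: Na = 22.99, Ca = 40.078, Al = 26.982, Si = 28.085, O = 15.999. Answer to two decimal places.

24.11 wt%

M(Na_0.74Ca_0.26Al_1.26Si_2.74O_8) = 266.375 g/mol; M(Al2O3) = 101.961 g/mol.
Moles Al2O3 per formula unit = 1.26 Al ÷ 2 = 0.6300.
Al2O3 fraction = (0.6300 × 101.961) / 266.375 = 64.235/266.375 = 0.2411.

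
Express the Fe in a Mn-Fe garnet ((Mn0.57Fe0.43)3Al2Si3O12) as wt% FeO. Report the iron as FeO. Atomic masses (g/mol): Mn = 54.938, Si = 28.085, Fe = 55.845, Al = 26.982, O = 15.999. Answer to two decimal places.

18.68 wt%

Molar mass of (Mn0.57Fe0.43)3Al2Si3O12 = 1.71*54.938 + 1.29*55.845 + 2*26.982 + 3*28.085 + 12*15.999 = 496.191 g/mol.
Each formula unit contains 1.29 Fe, equivalent to 1.29/1 = 1.2900 mol FeO.
M(FeO) = 1×55.845 + 1×15.999 = 71.844 g/mol.
Mass of FeO per formula unit = 1.2900 × 71.844 = 92.679 g.
FeO wt% = 92.679 / 496.191 × 100 = 18.68%.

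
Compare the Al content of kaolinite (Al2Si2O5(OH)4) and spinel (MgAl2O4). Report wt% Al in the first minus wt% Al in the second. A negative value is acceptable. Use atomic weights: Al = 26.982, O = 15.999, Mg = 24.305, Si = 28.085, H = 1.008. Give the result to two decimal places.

-17.03 percentage points

First mineral: 53.964 g Al in 258.157 g formula = 20.90 wt% Al.
Second mineral: 53.964 g Al in 142.265 g formula = 37.93 wt% Al.
20.90% − 37.93% gives a difference of -17.03 percentage points.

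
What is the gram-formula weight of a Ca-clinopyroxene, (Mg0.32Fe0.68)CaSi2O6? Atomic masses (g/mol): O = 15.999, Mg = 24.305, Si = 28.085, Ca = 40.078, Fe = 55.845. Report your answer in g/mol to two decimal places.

237.99 g/mol

Mg: 0.32 × 24.305 = 7.7776
Fe: 0.68 × 55.845 = 37.9746
Ca: 1 × 40.078 = 40.0780
Si: 2 × 28.085 = 56.1700
O: 6 × 15.999 = 95.9940
Summing the contributions gives the formula mass.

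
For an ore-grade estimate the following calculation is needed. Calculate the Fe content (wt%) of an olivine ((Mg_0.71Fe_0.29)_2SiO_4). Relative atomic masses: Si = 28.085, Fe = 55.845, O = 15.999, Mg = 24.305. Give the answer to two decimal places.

20.37 wt%

Molar mass of (Mg_0.71Fe_0.29)_2SiO_4: 1.42*24.305 + 0.58*55.845 + 1*28.085 + 4*15.999 = 158.984 g/mol.
Mass of Fe per formula unit: 0.58 × 55.845 = 32.390 g.
Weight fraction Fe = 32.390 / 158.984 = 0.2037.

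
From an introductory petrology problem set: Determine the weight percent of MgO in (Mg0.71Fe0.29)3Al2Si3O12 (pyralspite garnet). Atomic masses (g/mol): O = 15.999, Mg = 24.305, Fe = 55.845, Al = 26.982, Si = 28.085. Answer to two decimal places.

19.94 wt%

Molar mass of (Mg0.71Fe0.29)3Al2Si3O12 = 2.13×24.305 + 0.87×55.845 + 2×26.982 + 3×28.085 + 12×15.999 = 430.562 g/mol.
Each formula unit contains 2.13 Mg, equivalent to 2.13/1 = 2.1300 mol MgO.
M(MgO) = 1×24.305 + 1×15.999 = 40.304 g/mol.
Mass of MgO per formula unit = 2.1300 × 40.304 = 85.848 g.
MgO wt% = 85.848 / 430.562 × 100 = 19.94%.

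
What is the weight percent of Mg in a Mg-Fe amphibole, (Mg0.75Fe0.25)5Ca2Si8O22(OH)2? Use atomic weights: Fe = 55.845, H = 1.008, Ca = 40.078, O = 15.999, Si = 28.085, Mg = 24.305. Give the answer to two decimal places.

10.70 weight percent

Molar mass of (Mg0.75Fe0.25)5Ca2Si8O22(OH)2: 3.75×24.305 + 1.25×55.845 + 2×40.078 + 8×28.085 + 24×15.999 + 2×1.008 = 851.778 g/mol.
Mass of Mg per formula unit: 3.75 × 24.305 = 91.144 g.
Weight fraction Mg = 91.144 / 851.778 = 0.1070.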